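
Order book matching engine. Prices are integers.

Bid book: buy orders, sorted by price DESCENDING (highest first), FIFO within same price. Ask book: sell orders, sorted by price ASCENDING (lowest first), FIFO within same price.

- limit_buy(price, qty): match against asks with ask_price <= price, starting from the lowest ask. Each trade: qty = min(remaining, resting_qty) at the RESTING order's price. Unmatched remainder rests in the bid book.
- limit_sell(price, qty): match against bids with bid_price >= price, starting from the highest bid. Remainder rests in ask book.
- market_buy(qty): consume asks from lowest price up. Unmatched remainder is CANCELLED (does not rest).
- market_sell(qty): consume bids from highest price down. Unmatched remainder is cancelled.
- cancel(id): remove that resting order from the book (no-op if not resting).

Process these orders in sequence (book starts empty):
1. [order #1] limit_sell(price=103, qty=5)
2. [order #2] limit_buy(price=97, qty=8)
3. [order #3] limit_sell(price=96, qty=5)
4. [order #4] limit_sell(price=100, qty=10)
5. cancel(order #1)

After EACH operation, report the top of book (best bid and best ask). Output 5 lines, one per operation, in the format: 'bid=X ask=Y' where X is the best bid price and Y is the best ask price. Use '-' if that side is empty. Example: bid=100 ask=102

After op 1 [order #1] limit_sell(price=103, qty=5): fills=none; bids=[-] asks=[#1:5@103]
After op 2 [order #2] limit_buy(price=97, qty=8): fills=none; bids=[#2:8@97] asks=[#1:5@103]
After op 3 [order #3] limit_sell(price=96, qty=5): fills=#2x#3:5@97; bids=[#2:3@97] asks=[#1:5@103]
After op 4 [order #4] limit_sell(price=100, qty=10): fills=none; bids=[#2:3@97] asks=[#4:10@100 #1:5@103]
After op 5 cancel(order #1): fills=none; bids=[#2:3@97] asks=[#4:10@100]

Answer: bid=- ask=103
bid=97 ask=103
bid=97 ask=103
bid=97 ask=100
bid=97 ask=100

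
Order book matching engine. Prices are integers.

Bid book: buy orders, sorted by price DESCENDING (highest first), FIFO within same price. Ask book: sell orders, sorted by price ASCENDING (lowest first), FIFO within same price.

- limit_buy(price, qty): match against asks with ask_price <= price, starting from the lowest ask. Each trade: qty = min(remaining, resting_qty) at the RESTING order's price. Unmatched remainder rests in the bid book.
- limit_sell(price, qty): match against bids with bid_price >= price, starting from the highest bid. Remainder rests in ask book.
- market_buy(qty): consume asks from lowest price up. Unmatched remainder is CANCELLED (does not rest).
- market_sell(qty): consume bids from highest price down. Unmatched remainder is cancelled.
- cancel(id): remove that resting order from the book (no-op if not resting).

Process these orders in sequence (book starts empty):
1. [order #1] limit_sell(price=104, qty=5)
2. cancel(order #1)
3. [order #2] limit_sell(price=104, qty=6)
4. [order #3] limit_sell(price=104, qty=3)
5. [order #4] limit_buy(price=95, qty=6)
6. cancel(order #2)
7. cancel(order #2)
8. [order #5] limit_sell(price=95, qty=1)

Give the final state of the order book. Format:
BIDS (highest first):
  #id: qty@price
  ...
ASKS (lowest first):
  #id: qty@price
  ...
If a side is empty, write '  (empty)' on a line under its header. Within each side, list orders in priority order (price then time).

Answer: BIDS (highest first):
  #4: 5@95
ASKS (lowest first):
  #3: 3@104

Derivation:
After op 1 [order #1] limit_sell(price=104, qty=5): fills=none; bids=[-] asks=[#1:5@104]
After op 2 cancel(order #1): fills=none; bids=[-] asks=[-]
After op 3 [order #2] limit_sell(price=104, qty=6): fills=none; bids=[-] asks=[#2:6@104]
After op 4 [order #3] limit_sell(price=104, qty=3): fills=none; bids=[-] asks=[#2:6@104 #3:3@104]
After op 5 [order #4] limit_buy(price=95, qty=6): fills=none; bids=[#4:6@95] asks=[#2:6@104 #3:3@104]
After op 6 cancel(order #2): fills=none; bids=[#4:6@95] asks=[#3:3@104]
After op 7 cancel(order #2): fills=none; bids=[#4:6@95] asks=[#3:3@104]
After op 8 [order #5] limit_sell(price=95, qty=1): fills=#4x#5:1@95; bids=[#4:5@95] asks=[#3:3@104]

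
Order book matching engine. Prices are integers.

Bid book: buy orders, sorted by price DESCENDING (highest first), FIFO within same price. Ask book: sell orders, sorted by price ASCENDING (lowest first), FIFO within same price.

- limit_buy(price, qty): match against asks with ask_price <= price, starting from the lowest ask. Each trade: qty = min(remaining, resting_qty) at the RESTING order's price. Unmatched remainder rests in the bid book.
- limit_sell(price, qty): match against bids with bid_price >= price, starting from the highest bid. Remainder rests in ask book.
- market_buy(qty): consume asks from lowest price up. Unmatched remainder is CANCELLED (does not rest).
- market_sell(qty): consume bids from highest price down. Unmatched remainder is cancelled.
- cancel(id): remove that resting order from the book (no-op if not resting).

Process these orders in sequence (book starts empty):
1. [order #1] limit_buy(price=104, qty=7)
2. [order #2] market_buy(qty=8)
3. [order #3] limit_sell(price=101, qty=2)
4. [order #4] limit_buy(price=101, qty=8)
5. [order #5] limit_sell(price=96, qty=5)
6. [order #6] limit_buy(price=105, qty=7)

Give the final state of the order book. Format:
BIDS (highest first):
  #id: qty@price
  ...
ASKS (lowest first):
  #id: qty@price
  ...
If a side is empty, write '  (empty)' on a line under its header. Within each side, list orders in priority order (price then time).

After op 1 [order #1] limit_buy(price=104, qty=7): fills=none; bids=[#1:7@104] asks=[-]
After op 2 [order #2] market_buy(qty=8): fills=none; bids=[#1:7@104] asks=[-]
After op 3 [order #3] limit_sell(price=101, qty=2): fills=#1x#3:2@104; bids=[#1:5@104] asks=[-]
After op 4 [order #4] limit_buy(price=101, qty=8): fills=none; bids=[#1:5@104 #4:8@101] asks=[-]
After op 5 [order #5] limit_sell(price=96, qty=5): fills=#1x#5:5@104; bids=[#4:8@101] asks=[-]
After op 6 [order #6] limit_buy(price=105, qty=7): fills=none; bids=[#6:7@105 #4:8@101] asks=[-]

Answer: BIDS (highest first):
  #6: 7@105
  #4: 8@101
ASKS (lowest first):
  (empty)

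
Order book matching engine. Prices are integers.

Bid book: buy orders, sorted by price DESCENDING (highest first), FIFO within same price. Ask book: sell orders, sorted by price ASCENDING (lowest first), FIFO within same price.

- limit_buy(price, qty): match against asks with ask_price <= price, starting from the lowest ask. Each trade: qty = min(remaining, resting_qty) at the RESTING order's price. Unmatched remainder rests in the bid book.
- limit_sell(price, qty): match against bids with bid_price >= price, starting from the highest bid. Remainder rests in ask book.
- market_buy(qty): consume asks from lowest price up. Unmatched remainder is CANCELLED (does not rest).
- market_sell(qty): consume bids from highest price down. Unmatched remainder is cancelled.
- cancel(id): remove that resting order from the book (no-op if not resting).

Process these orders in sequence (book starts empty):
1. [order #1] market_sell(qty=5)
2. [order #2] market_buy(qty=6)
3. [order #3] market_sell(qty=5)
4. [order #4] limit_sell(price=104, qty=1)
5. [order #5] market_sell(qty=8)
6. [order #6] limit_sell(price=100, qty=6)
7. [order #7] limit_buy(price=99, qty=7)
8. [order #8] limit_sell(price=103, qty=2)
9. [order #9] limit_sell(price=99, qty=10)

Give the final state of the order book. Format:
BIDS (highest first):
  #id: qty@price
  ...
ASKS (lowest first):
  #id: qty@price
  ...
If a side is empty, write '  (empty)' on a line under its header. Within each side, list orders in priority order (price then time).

After op 1 [order #1] market_sell(qty=5): fills=none; bids=[-] asks=[-]
After op 2 [order #2] market_buy(qty=6): fills=none; bids=[-] asks=[-]
After op 3 [order #3] market_sell(qty=5): fills=none; bids=[-] asks=[-]
After op 4 [order #4] limit_sell(price=104, qty=1): fills=none; bids=[-] asks=[#4:1@104]
After op 5 [order #5] market_sell(qty=8): fills=none; bids=[-] asks=[#4:1@104]
After op 6 [order #6] limit_sell(price=100, qty=6): fills=none; bids=[-] asks=[#6:6@100 #4:1@104]
After op 7 [order #7] limit_buy(price=99, qty=7): fills=none; bids=[#7:7@99] asks=[#6:6@100 #4:1@104]
After op 8 [order #8] limit_sell(price=103, qty=2): fills=none; bids=[#7:7@99] asks=[#6:6@100 #8:2@103 #4:1@104]
After op 9 [order #9] limit_sell(price=99, qty=10): fills=#7x#9:7@99; bids=[-] asks=[#9:3@99 #6:6@100 #8:2@103 #4:1@104]

Answer: BIDS (highest first):
  (empty)
ASKS (lowest first):
  #9: 3@99
  #6: 6@100
  #8: 2@103
  #4: 1@104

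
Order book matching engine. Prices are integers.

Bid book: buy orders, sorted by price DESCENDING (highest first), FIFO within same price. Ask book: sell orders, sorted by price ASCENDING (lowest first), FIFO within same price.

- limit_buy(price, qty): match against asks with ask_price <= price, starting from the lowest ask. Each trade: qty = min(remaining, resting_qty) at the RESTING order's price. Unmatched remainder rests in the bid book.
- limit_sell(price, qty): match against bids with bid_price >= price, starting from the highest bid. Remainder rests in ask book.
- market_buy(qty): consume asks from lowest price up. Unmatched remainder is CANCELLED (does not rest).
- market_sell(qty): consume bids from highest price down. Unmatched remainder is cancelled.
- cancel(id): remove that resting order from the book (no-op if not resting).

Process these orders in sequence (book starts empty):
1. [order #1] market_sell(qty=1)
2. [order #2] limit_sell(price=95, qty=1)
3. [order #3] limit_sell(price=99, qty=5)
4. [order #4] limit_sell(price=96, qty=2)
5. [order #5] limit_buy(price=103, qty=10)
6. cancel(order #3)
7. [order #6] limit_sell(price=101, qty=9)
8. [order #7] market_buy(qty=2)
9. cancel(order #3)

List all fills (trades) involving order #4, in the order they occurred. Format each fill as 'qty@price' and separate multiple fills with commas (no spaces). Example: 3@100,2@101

Answer: 2@96

Derivation:
After op 1 [order #1] market_sell(qty=1): fills=none; bids=[-] asks=[-]
After op 2 [order #2] limit_sell(price=95, qty=1): fills=none; bids=[-] asks=[#2:1@95]
After op 3 [order #3] limit_sell(price=99, qty=5): fills=none; bids=[-] asks=[#2:1@95 #3:5@99]
After op 4 [order #4] limit_sell(price=96, qty=2): fills=none; bids=[-] asks=[#2:1@95 #4:2@96 #3:5@99]
After op 5 [order #5] limit_buy(price=103, qty=10): fills=#5x#2:1@95 #5x#4:2@96 #5x#3:5@99; bids=[#5:2@103] asks=[-]
After op 6 cancel(order #3): fills=none; bids=[#5:2@103] asks=[-]
After op 7 [order #6] limit_sell(price=101, qty=9): fills=#5x#6:2@103; bids=[-] asks=[#6:7@101]
After op 8 [order #7] market_buy(qty=2): fills=#7x#6:2@101; bids=[-] asks=[#6:5@101]
After op 9 cancel(order #3): fills=none; bids=[-] asks=[#6:5@101]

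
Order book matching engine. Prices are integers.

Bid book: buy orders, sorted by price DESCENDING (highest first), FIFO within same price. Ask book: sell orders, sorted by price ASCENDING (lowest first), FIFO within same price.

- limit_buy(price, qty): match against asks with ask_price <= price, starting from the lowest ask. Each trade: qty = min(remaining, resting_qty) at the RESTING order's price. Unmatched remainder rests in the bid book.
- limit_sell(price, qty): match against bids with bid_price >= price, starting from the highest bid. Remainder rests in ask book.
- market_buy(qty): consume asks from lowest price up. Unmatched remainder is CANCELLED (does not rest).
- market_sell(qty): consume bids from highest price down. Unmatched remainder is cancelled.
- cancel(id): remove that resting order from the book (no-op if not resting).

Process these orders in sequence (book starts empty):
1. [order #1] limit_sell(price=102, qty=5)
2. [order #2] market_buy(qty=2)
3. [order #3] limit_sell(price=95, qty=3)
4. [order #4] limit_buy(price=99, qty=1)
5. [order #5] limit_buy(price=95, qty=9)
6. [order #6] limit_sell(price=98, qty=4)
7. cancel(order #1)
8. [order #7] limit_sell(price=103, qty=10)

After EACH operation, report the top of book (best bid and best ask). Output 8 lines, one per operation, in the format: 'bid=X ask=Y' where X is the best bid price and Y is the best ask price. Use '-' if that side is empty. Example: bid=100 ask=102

Answer: bid=- ask=102
bid=- ask=102
bid=- ask=95
bid=- ask=95
bid=95 ask=102
bid=95 ask=98
bid=95 ask=98
bid=95 ask=98

Derivation:
After op 1 [order #1] limit_sell(price=102, qty=5): fills=none; bids=[-] asks=[#1:5@102]
After op 2 [order #2] market_buy(qty=2): fills=#2x#1:2@102; bids=[-] asks=[#1:3@102]
After op 3 [order #3] limit_sell(price=95, qty=3): fills=none; bids=[-] asks=[#3:3@95 #1:3@102]
After op 4 [order #4] limit_buy(price=99, qty=1): fills=#4x#3:1@95; bids=[-] asks=[#3:2@95 #1:3@102]
After op 5 [order #5] limit_buy(price=95, qty=9): fills=#5x#3:2@95; bids=[#5:7@95] asks=[#1:3@102]
After op 6 [order #6] limit_sell(price=98, qty=4): fills=none; bids=[#5:7@95] asks=[#6:4@98 #1:3@102]
After op 7 cancel(order #1): fills=none; bids=[#5:7@95] asks=[#6:4@98]
After op 8 [order #7] limit_sell(price=103, qty=10): fills=none; bids=[#5:7@95] asks=[#6:4@98 #7:10@103]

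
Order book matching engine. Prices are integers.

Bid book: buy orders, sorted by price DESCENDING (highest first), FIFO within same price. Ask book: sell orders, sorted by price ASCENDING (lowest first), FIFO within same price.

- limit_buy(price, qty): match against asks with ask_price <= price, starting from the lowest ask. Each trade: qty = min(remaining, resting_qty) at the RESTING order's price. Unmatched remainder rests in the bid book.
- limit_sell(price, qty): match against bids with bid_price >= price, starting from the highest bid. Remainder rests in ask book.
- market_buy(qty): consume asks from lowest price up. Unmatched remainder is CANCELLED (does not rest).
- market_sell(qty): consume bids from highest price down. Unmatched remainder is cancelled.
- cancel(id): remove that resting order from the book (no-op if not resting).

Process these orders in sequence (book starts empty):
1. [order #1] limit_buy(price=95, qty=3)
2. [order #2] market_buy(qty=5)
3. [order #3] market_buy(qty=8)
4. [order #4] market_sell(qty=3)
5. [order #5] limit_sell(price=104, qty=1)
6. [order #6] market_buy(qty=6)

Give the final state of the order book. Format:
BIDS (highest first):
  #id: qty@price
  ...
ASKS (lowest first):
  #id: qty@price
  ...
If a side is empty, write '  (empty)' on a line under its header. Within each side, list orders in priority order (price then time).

After op 1 [order #1] limit_buy(price=95, qty=3): fills=none; bids=[#1:3@95] asks=[-]
After op 2 [order #2] market_buy(qty=5): fills=none; bids=[#1:3@95] asks=[-]
After op 3 [order #3] market_buy(qty=8): fills=none; bids=[#1:3@95] asks=[-]
After op 4 [order #4] market_sell(qty=3): fills=#1x#4:3@95; bids=[-] asks=[-]
After op 5 [order #5] limit_sell(price=104, qty=1): fills=none; bids=[-] asks=[#5:1@104]
After op 6 [order #6] market_buy(qty=6): fills=#6x#5:1@104; bids=[-] asks=[-]

Answer: BIDS (highest first):
  (empty)
ASKS (lowest first):
  (empty)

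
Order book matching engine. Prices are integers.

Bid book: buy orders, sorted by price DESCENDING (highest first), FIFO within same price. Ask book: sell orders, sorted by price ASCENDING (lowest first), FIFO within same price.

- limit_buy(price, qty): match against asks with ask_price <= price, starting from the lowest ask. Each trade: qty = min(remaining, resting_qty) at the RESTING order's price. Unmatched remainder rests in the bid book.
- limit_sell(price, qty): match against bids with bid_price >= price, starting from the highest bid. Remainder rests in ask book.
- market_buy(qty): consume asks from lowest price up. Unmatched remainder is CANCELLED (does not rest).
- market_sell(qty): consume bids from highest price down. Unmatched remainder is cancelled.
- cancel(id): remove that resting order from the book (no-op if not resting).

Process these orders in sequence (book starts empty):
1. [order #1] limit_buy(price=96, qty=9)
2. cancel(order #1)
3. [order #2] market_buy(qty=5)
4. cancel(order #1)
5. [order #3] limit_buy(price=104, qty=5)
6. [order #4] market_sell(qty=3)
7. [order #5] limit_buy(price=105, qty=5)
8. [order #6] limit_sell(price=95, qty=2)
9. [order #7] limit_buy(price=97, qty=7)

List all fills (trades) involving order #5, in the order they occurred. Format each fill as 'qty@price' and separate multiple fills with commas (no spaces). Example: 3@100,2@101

Answer: 2@105

Derivation:
After op 1 [order #1] limit_buy(price=96, qty=9): fills=none; bids=[#1:9@96] asks=[-]
After op 2 cancel(order #1): fills=none; bids=[-] asks=[-]
After op 3 [order #2] market_buy(qty=5): fills=none; bids=[-] asks=[-]
After op 4 cancel(order #1): fills=none; bids=[-] asks=[-]
After op 5 [order #3] limit_buy(price=104, qty=5): fills=none; bids=[#3:5@104] asks=[-]
After op 6 [order #4] market_sell(qty=3): fills=#3x#4:3@104; bids=[#3:2@104] asks=[-]
After op 7 [order #5] limit_buy(price=105, qty=5): fills=none; bids=[#5:5@105 #3:2@104] asks=[-]
After op 8 [order #6] limit_sell(price=95, qty=2): fills=#5x#6:2@105; bids=[#5:3@105 #3:2@104] asks=[-]
After op 9 [order #7] limit_buy(price=97, qty=7): fills=none; bids=[#5:3@105 #3:2@104 #7:7@97] asks=[-]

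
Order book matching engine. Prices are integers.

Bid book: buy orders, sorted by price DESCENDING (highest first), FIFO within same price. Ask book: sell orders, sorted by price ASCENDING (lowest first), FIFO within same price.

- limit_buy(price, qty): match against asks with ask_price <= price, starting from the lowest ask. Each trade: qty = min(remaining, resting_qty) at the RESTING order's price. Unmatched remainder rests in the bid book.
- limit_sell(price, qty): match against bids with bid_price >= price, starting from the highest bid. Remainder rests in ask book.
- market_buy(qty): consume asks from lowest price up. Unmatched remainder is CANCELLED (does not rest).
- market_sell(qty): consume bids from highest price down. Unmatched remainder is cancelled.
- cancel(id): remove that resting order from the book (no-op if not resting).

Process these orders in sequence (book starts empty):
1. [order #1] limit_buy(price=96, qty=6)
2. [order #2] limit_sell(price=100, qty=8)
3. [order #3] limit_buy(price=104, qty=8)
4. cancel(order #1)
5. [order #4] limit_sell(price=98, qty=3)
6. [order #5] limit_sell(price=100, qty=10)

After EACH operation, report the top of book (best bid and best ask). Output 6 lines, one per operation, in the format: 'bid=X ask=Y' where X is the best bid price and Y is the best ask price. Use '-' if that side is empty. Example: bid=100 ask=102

After op 1 [order #1] limit_buy(price=96, qty=6): fills=none; bids=[#1:6@96] asks=[-]
After op 2 [order #2] limit_sell(price=100, qty=8): fills=none; bids=[#1:6@96] asks=[#2:8@100]
After op 3 [order #3] limit_buy(price=104, qty=8): fills=#3x#2:8@100; bids=[#1:6@96] asks=[-]
After op 4 cancel(order #1): fills=none; bids=[-] asks=[-]
After op 5 [order #4] limit_sell(price=98, qty=3): fills=none; bids=[-] asks=[#4:3@98]
After op 6 [order #5] limit_sell(price=100, qty=10): fills=none; bids=[-] asks=[#4:3@98 #5:10@100]

Answer: bid=96 ask=-
bid=96 ask=100
bid=96 ask=-
bid=- ask=-
bid=- ask=98
bid=- ask=98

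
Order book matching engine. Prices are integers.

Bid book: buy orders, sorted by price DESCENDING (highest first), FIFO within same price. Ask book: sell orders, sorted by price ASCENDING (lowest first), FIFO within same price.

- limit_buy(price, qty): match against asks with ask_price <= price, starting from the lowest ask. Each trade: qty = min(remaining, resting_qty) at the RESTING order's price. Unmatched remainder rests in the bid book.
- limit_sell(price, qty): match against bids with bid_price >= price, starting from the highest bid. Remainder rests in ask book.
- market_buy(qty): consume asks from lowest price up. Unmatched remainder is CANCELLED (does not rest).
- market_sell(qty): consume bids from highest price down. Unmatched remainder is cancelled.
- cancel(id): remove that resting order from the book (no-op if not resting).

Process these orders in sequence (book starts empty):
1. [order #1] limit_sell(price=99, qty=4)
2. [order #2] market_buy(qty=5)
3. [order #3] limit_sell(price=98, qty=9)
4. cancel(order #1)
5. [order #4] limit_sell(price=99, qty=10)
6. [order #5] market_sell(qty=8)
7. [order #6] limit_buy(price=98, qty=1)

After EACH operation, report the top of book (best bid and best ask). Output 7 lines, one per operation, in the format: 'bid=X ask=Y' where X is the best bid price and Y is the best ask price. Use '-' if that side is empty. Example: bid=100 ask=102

Answer: bid=- ask=99
bid=- ask=-
bid=- ask=98
bid=- ask=98
bid=- ask=98
bid=- ask=98
bid=- ask=98

Derivation:
After op 1 [order #1] limit_sell(price=99, qty=4): fills=none; bids=[-] asks=[#1:4@99]
After op 2 [order #2] market_buy(qty=5): fills=#2x#1:4@99; bids=[-] asks=[-]
After op 3 [order #3] limit_sell(price=98, qty=9): fills=none; bids=[-] asks=[#3:9@98]
After op 4 cancel(order #1): fills=none; bids=[-] asks=[#3:9@98]
After op 5 [order #4] limit_sell(price=99, qty=10): fills=none; bids=[-] asks=[#3:9@98 #4:10@99]
After op 6 [order #5] market_sell(qty=8): fills=none; bids=[-] asks=[#3:9@98 #4:10@99]
After op 7 [order #6] limit_buy(price=98, qty=1): fills=#6x#3:1@98; bids=[-] asks=[#3:8@98 #4:10@99]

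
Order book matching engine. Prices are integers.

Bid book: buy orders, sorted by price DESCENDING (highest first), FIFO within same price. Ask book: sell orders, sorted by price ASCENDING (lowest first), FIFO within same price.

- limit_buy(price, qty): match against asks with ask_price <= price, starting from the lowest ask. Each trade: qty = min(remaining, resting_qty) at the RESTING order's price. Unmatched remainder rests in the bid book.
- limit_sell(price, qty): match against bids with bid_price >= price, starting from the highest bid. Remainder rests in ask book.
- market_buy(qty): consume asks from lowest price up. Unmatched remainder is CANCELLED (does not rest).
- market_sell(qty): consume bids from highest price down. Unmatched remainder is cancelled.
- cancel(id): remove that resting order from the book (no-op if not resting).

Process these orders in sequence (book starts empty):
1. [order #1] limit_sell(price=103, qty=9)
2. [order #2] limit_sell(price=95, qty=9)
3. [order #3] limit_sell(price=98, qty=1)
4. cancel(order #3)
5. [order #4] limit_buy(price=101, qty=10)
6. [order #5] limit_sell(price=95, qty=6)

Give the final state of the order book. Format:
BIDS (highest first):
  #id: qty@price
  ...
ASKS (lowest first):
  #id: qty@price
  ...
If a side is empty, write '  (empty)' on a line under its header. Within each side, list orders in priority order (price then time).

Answer: BIDS (highest first):
  (empty)
ASKS (lowest first):
  #5: 5@95
  #1: 9@103

Derivation:
After op 1 [order #1] limit_sell(price=103, qty=9): fills=none; bids=[-] asks=[#1:9@103]
After op 2 [order #2] limit_sell(price=95, qty=9): fills=none; bids=[-] asks=[#2:9@95 #1:9@103]
After op 3 [order #3] limit_sell(price=98, qty=1): fills=none; bids=[-] asks=[#2:9@95 #3:1@98 #1:9@103]
After op 4 cancel(order #3): fills=none; bids=[-] asks=[#2:9@95 #1:9@103]
After op 5 [order #4] limit_buy(price=101, qty=10): fills=#4x#2:9@95; bids=[#4:1@101] asks=[#1:9@103]
After op 6 [order #5] limit_sell(price=95, qty=6): fills=#4x#5:1@101; bids=[-] asks=[#5:5@95 #1:9@103]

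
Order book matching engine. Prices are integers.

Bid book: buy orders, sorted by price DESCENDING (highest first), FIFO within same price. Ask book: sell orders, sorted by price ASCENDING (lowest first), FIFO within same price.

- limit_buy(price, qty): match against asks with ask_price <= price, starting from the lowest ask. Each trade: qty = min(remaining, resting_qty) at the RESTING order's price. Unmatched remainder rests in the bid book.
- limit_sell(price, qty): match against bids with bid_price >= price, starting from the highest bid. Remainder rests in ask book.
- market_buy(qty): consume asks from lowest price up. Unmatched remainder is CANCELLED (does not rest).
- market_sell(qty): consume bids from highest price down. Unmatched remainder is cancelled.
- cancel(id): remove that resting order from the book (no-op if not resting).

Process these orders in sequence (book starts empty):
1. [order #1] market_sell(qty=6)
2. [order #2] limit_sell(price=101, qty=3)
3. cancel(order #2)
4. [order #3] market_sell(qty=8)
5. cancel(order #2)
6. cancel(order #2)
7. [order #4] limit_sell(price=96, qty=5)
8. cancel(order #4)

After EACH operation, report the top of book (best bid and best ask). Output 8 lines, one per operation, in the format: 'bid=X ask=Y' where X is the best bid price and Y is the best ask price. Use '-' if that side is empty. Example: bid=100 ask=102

Answer: bid=- ask=-
bid=- ask=101
bid=- ask=-
bid=- ask=-
bid=- ask=-
bid=- ask=-
bid=- ask=96
bid=- ask=-

Derivation:
After op 1 [order #1] market_sell(qty=6): fills=none; bids=[-] asks=[-]
After op 2 [order #2] limit_sell(price=101, qty=3): fills=none; bids=[-] asks=[#2:3@101]
After op 3 cancel(order #2): fills=none; bids=[-] asks=[-]
After op 4 [order #3] market_sell(qty=8): fills=none; bids=[-] asks=[-]
After op 5 cancel(order #2): fills=none; bids=[-] asks=[-]
After op 6 cancel(order #2): fills=none; bids=[-] asks=[-]
After op 7 [order #4] limit_sell(price=96, qty=5): fills=none; bids=[-] asks=[#4:5@96]
After op 8 cancel(order #4): fills=none; bids=[-] asks=[-]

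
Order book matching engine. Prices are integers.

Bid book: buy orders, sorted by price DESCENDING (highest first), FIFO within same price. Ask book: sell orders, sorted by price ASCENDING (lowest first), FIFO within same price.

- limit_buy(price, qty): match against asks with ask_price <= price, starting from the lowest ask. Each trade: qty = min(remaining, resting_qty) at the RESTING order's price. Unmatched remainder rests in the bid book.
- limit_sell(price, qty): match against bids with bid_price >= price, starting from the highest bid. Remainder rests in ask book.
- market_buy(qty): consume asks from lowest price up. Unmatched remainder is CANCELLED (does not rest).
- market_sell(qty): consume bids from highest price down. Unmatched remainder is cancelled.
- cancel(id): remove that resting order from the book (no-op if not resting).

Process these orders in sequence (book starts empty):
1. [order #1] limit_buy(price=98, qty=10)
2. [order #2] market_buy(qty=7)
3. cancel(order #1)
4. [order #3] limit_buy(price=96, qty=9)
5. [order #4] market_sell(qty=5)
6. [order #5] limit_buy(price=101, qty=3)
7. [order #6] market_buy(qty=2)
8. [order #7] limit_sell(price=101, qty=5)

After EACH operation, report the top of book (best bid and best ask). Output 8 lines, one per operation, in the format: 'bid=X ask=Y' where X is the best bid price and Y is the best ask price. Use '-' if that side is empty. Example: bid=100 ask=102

After op 1 [order #1] limit_buy(price=98, qty=10): fills=none; bids=[#1:10@98] asks=[-]
After op 2 [order #2] market_buy(qty=7): fills=none; bids=[#1:10@98] asks=[-]
After op 3 cancel(order #1): fills=none; bids=[-] asks=[-]
After op 4 [order #3] limit_buy(price=96, qty=9): fills=none; bids=[#3:9@96] asks=[-]
After op 5 [order #4] market_sell(qty=5): fills=#3x#4:5@96; bids=[#3:4@96] asks=[-]
After op 6 [order #5] limit_buy(price=101, qty=3): fills=none; bids=[#5:3@101 #3:4@96] asks=[-]
After op 7 [order #6] market_buy(qty=2): fills=none; bids=[#5:3@101 #3:4@96] asks=[-]
After op 8 [order #7] limit_sell(price=101, qty=5): fills=#5x#7:3@101; bids=[#3:4@96] asks=[#7:2@101]

Answer: bid=98 ask=-
bid=98 ask=-
bid=- ask=-
bid=96 ask=-
bid=96 ask=-
bid=101 ask=-
bid=101 ask=-
bid=96 ask=101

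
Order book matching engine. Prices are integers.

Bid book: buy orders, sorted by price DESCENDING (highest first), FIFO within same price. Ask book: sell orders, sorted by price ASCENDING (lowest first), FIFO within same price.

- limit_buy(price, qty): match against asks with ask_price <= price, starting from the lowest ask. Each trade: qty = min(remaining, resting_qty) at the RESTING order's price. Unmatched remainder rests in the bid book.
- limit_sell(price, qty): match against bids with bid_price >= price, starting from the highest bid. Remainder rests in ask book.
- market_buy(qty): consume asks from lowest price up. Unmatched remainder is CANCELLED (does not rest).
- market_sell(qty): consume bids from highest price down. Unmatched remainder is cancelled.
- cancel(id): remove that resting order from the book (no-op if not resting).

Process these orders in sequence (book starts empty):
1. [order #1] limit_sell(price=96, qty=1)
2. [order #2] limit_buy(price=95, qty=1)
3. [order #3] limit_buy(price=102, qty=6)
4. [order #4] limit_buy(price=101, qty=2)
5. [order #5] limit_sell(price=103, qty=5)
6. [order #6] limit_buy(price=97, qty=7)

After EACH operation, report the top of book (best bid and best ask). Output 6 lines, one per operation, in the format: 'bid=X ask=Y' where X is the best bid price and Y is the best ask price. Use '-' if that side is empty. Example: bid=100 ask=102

After op 1 [order #1] limit_sell(price=96, qty=1): fills=none; bids=[-] asks=[#1:1@96]
After op 2 [order #2] limit_buy(price=95, qty=1): fills=none; bids=[#2:1@95] asks=[#1:1@96]
After op 3 [order #3] limit_buy(price=102, qty=6): fills=#3x#1:1@96; bids=[#3:5@102 #2:1@95] asks=[-]
After op 4 [order #4] limit_buy(price=101, qty=2): fills=none; bids=[#3:5@102 #4:2@101 #2:1@95] asks=[-]
After op 5 [order #5] limit_sell(price=103, qty=5): fills=none; bids=[#3:5@102 #4:2@101 #2:1@95] asks=[#5:5@103]
After op 6 [order #6] limit_buy(price=97, qty=7): fills=none; bids=[#3:5@102 #4:2@101 #6:7@97 #2:1@95] asks=[#5:5@103]

Answer: bid=- ask=96
bid=95 ask=96
bid=102 ask=-
bid=102 ask=-
bid=102 ask=103
bid=102 ask=103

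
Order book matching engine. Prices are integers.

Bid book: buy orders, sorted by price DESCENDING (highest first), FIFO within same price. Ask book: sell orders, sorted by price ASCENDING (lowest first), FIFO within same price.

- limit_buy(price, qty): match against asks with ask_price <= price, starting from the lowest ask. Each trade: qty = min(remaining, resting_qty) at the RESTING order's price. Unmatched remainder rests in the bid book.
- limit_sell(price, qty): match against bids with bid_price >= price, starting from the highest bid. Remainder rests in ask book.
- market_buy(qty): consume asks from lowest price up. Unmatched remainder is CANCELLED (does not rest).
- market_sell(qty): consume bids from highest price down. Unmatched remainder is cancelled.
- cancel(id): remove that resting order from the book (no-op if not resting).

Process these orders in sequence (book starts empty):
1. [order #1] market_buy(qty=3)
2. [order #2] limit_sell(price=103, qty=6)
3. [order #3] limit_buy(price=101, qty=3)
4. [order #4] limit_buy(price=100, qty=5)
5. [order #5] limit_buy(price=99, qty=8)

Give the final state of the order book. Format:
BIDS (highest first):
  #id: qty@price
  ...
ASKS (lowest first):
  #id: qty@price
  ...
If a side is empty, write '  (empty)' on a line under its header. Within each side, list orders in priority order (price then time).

Answer: BIDS (highest first):
  #3: 3@101
  #4: 5@100
  #5: 8@99
ASKS (lowest first):
  #2: 6@103

Derivation:
After op 1 [order #1] market_buy(qty=3): fills=none; bids=[-] asks=[-]
After op 2 [order #2] limit_sell(price=103, qty=6): fills=none; bids=[-] asks=[#2:6@103]
After op 3 [order #3] limit_buy(price=101, qty=3): fills=none; bids=[#3:3@101] asks=[#2:6@103]
After op 4 [order #4] limit_buy(price=100, qty=5): fills=none; bids=[#3:3@101 #4:5@100] asks=[#2:6@103]
After op 5 [order #5] limit_buy(price=99, qty=8): fills=none; bids=[#3:3@101 #4:5@100 #5:8@99] asks=[#2:6@103]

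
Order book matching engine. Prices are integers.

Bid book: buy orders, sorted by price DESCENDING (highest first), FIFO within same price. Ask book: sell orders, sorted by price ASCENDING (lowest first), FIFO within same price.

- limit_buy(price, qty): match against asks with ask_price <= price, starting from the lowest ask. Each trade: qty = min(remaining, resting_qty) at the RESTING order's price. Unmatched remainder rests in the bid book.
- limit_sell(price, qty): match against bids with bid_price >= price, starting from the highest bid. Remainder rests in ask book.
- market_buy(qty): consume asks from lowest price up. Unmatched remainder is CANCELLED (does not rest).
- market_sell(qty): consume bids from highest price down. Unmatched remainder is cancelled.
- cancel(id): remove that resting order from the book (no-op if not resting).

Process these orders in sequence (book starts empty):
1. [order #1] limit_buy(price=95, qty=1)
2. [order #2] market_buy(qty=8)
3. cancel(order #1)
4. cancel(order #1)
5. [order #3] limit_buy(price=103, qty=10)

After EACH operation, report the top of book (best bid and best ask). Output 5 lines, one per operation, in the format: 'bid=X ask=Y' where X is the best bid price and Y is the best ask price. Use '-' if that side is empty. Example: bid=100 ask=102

Answer: bid=95 ask=-
bid=95 ask=-
bid=- ask=-
bid=- ask=-
bid=103 ask=-

Derivation:
After op 1 [order #1] limit_buy(price=95, qty=1): fills=none; bids=[#1:1@95] asks=[-]
After op 2 [order #2] market_buy(qty=8): fills=none; bids=[#1:1@95] asks=[-]
After op 3 cancel(order #1): fills=none; bids=[-] asks=[-]
After op 4 cancel(order #1): fills=none; bids=[-] asks=[-]
After op 5 [order #3] limit_buy(price=103, qty=10): fills=none; bids=[#3:10@103] asks=[-]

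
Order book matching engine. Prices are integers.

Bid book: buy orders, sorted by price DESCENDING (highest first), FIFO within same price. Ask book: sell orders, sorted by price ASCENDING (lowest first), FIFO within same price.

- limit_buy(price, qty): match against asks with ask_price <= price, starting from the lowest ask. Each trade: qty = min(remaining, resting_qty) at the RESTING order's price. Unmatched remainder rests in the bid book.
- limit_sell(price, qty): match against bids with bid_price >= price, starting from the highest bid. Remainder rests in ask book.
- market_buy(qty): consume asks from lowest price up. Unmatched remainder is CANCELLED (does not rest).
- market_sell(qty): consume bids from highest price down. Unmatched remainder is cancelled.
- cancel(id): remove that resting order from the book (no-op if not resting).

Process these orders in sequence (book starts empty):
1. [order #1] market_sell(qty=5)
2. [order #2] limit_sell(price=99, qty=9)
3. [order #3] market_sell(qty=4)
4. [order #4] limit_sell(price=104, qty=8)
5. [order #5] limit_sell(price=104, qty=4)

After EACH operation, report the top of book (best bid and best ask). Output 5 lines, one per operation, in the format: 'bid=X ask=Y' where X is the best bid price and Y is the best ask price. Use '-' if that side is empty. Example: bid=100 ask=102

Answer: bid=- ask=-
bid=- ask=99
bid=- ask=99
bid=- ask=99
bid=- ask=99

Derivation:
After op 1 [order #1] market_sell(qty=5): fills=none; bids=[-] asks=[-]
After op 2 [order #2] limit_sell(price=99, qty=9): fills=none; bids=[-] asks=[#2:9@99]
After op 3 [order #3] market_sell(qty=4): fills=none; bids=[-] asks=[#2:9@99]
After op 4 [order #4] limit_sell(price=104, qty=8): fills=none; bids=[-] asks=[#2:9@99 #4:8@104]
After op 5 [order #5] limit_sell(price=104, qty=4): fills=none; bids=[-] asks=[#2:9@99 #4:8@104 #5:4@104]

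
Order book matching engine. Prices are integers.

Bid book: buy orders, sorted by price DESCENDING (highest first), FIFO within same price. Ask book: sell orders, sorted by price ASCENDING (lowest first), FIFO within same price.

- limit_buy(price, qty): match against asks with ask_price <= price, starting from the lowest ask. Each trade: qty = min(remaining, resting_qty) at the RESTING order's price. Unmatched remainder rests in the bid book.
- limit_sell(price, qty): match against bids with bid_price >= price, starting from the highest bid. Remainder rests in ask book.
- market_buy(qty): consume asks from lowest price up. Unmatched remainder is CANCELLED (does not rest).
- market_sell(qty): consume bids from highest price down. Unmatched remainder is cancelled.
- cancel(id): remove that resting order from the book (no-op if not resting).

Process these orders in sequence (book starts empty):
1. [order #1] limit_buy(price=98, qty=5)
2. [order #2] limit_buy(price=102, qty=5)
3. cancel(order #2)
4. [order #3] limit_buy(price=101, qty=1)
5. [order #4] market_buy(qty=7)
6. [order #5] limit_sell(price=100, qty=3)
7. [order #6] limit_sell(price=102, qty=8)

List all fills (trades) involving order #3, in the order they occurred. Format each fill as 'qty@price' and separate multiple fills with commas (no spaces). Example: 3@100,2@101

Answer: 1@101

Derivation:
After op 1 [order #1] limit_buy(price=98, qty=5): fills=none; bids=[#1:5@98] asks=[-]
After op 2 [order #2] limit_buy(price=102, qty=5): fills=none; bids=[#2:5@102 #1:5@98] asks=[-]
After op 3 cancel(order #2): fills=none; bids=[#1:5@98] asks=[-]
After op 4 [order #3] limit_buy(price=101, qty=1): fills=none; bids=[#3:1@101 #1:5@98] asks=[-]
After op 5 [order #4] market_buy(qty=7): fills=none; bids=[#3:1@101 #1:5@98] asks=[-]
After op 6 [order #5] limit_sell(price=100, qty=3): fills=#3x#5:1@101; bids=[#1:5@98] asks=[#5:2@100]
After op 7 [order #6] limit_sell(price=102, qty=8): fills=none; bids=[#1:5@98] asks=[#5:2@100 #6:8@102]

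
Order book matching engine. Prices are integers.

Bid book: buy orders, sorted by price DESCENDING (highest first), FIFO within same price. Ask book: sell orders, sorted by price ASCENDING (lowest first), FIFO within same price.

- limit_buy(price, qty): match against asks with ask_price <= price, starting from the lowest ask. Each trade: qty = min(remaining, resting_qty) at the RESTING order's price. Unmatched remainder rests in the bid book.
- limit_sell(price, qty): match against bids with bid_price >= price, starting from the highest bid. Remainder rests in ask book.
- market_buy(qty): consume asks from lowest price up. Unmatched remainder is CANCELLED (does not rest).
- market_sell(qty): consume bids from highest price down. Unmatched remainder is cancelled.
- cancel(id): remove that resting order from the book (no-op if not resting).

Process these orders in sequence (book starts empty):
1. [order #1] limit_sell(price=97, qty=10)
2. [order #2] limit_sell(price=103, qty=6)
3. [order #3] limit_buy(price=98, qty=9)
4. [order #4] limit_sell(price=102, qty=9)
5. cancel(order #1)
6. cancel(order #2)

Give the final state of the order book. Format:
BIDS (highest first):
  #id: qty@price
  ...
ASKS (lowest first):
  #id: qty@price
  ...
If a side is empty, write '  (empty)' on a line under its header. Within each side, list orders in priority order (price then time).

After op 1 [order #1] limit_sell(price=97, qty=10): fills=none; bids=[-] asks=[#1:10@97]
After op 2 [order #2] limit_sell(price=103, qty=6): fills=none; bids=[-] asks=[#1:10@97 #2:6@103]
After op 3 [order #3] limit_buy(price=98, qty=9): fills=#3x#1:9@97; bids=[-] asks=[#1:1@97 #2:6@103]
After op 4 [order #4] limit_sell(price=102, qty=9): fills=none; bids=[-] asks=[#1:1@97 #4:9@102 #2:6@103]
After op 5 cancel(order #1): fills=none; bids=[-] asks=[#4:9@102 #2:6@103]
After op 6 cancel(order #2): fills=none; bids=[-] asks=[#4:9@102]

Answer: BIDS (highest first):
  (empty)
ASKS (lowest first):
  #4: 9@102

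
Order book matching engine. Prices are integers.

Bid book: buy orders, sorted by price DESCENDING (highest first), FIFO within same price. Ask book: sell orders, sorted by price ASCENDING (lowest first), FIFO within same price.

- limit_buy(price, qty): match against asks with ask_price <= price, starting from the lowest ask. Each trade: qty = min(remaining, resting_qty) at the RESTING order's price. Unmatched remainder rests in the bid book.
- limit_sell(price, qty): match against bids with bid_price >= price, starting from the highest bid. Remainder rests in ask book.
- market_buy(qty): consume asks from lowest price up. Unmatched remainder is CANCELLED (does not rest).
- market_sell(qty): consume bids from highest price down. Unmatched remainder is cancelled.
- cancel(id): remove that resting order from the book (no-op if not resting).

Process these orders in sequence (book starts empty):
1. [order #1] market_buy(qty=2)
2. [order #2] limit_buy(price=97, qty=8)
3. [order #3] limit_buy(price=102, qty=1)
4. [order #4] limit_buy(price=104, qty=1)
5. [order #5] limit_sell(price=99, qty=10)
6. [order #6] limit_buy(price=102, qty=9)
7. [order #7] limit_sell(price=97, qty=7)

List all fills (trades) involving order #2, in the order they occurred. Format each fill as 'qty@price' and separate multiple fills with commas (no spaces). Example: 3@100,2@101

After op 1 [order #1] market_buy(qty=2): fills=none; bids=[-] asks=[-]
After op 2 [order #2] limit_buy(price=97, qty=8): fills=none; bids=[#2:8@97] asks=[-]
After op 3 [order #3] limit_buy(price=102, qty=1): fills=none; bids=[#3:1@102 #2:8@97] asks=[-]
After op 4 [order #4] limit_buy(price=104, qty=1): fills=none; bids=[#4:1@104 #3:1@102 #2:8@97] asks=[-]
After op 5 [order #5] limit_sell(price=99, qty=10): fills=#4x#5:1@104 #3x#5:1@102; bids=[#2:8@97] asks=[#5:8@99]
After op 6 [order #6] limit_buy(price=102, qty=9): fills=#6x#5:8@99; bids=[#6:1@102 #2:8@97] asks=[-]
After op 7 [order #7] limit_sell(price=97, qty=7): fills=#6x#7:1@102 #2x#7:6@97; bids=[#2:2@97] asks=[-]

Answer: 6@97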